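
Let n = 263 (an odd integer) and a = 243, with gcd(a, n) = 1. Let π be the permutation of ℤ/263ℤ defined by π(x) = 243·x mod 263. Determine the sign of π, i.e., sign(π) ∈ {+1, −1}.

+1

Orbit of 46 under x↦243x: [46, 132, 253, 200, 208, 48, 92]… (length divides ord_263(243)).
Cycle lengths of π_243 on ℤ/263ℤ: [131, 131, 1]; 3 cycles in total.
With 3 cycles on 263 points, sign = (−1)^{263−3} = +1.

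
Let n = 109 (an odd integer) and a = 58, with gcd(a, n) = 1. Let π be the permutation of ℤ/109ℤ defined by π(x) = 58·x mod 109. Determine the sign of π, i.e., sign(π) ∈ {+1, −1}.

-1

Trace 87: π^k(87) = [87, 32, 3, 65, 64, 6, 21] for k=0..6.
π_58 has 2 disjoint cycles with lengths [108, 1] on {0,…,108}.
Σ(ℓ_i−1) = 109−2 = 107; sign = (−1)^107 = -1.
Via Zolotarev, sign(π_{58}) = (58|109) = -1.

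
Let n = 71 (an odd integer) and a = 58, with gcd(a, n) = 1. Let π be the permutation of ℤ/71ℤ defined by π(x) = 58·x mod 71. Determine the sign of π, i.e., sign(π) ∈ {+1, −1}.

+1

Start at x=5: 5 → 6 → 64 → 20 → 24 → 43 → 9 → … (one orbit).
Cycle lengths of π_58 on ℤ/71ℤ: [35, 35, 1]; 3 cycles in total.
3 cycles on 71: each ℓ→(−1)^(ℓ−1), product (−1)^68 = +1.
Check: (58/71) = +1 by Zolotarev.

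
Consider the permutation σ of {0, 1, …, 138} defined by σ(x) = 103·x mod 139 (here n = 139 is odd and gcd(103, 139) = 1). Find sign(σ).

Orbit of 33 under x↦103x: [33, 63, 95, 55, 105, 112, 138]… (length divides ord_139(103)).
π_103 has 4 disjoint cycles with lengths [46, 46, 46, 1] on {0,…,138}.
sign(π) = (−1)^{n − #cycles} = (−1)^{139−4} = (−1)^135 = -1.
Check: (103/139) = -1 by Zolotarev.

-1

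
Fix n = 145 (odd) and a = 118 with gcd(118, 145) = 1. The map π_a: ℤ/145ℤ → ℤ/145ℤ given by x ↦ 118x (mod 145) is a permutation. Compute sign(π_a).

+1

Start at x=144: 144 → 27 → 141 → 108 → 129 → 142 → 81 → … (one orbit).
π_118 has 7 disjoint cycles with lengths [28, 28, 28, 28, 28, 4, 1] on {0,…,144}.
Σ(ℓ_i−1) = 145−7 = 138; sign = (−1)^138 = +1.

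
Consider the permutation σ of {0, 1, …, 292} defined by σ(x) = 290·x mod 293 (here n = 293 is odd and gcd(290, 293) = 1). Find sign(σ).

Start at x=177: 177 → 55 → 128 → 202 → 273 → 60 → 113 → … (one orbit).
The orbit structure of x ↦ 290x mod 293: 2 orbits of sizes [292, 1].
With 2 cycles on 293 points, sign = (−1)^{293−2} = -1.

-1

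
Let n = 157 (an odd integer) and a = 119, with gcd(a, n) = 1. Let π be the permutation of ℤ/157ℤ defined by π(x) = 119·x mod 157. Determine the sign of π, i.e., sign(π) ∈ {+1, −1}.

-1

Trace 95: π^k(95) = [95, 1, 119, 31, 78, 19, 63] for k=0..6.
The orbit structure of x ↦ 119x mod 157: 2 orbits of sizes [156, 1].
Σ(ℓ_i−1) = 157−2 = 155; sign = (−1)^155 = -1.
Via Zolotarev, sign(π_{119}) = (119|157) = -1.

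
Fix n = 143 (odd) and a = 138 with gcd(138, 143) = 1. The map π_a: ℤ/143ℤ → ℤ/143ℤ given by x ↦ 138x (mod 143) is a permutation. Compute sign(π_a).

Start at x=53: 53 → 21 → 38 → 96 → 92 → 112 → 12 → … (one orbit).
The orbit structure of x ↦ 138x mod 143: 11 orbits of sizes [20, 20, 20, 20, 20, 20, 10, 4, 4, 4, 1].
n − c = 143 − 11 = 132; sign = (−1)^132 = +1.
The Jacobi symbol (138|143) = +1 (Zolotarev) agrees.

+1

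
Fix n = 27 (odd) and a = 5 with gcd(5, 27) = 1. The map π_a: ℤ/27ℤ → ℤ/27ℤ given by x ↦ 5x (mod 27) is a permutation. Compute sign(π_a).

-1

Start at x=4: 4 → 20 → 19 → 14 → 16 → 26 → 22 → … (one orbit).
Cycle type of π: 18 + 6 + 2 + 1; total 4 cycles.
n − c = 27 − 4 = 23; sign = (−1)^23 = -1.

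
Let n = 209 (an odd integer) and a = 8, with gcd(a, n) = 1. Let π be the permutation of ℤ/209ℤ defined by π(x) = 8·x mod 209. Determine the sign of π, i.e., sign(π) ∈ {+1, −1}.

+1

Start at x=1: 1 → 8 → 64 → 94 → 125 → 164 → 58 → … (one orbit).
Decompose π into cycles: lengths [30, 30, 30, 30, 30, 30, 10, 6, 6, 6, 1] (11 cycles, including the fixed point 0).
With 11 cycles on 209 points, sign = (−1)^{209−11} = +1.
The Jacobi symbol (8|209) = +1 (Zolotarev) agrees.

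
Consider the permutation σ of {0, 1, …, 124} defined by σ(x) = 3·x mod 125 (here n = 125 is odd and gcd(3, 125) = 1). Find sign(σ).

Orbit of 101 under x↦3x: [101, 53, 34, 102, 56, 43, 4]… (length divides ord_125(3)).
4 cycles of lengths [100, 20, 4, 1].
sign(π) = (−1)^{n − #cycles} = (−1)^{125−4} = (−1)^121 = -1.
Via Zolotarev, sign(π_{3}) = (3|125) = -1.

-1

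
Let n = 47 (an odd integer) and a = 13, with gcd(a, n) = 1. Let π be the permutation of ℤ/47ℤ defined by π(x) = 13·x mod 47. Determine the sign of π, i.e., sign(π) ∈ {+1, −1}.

-1

Orbit of 6 under x↦13x: [6, 31, 27, 22, 4, 5, 18]… (length divides ord_47(13)).
Cycle type of π: 46 + 1; total 2 cycles.
2 cycles on 47: each ℓ→(−1)^(ℓ−1), product (−1)^45 = -1.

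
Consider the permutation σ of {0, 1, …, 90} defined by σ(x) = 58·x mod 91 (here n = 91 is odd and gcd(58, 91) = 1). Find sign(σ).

Start at x=57: 57 → 30 → 11 → 1 → 58 → 88 → 8 → … (one orbit).
Decompose π into cycles: lengths [12, 12, 12, 12, 12, 12, 12, 3, 3, 1] (10 cycles, including the fixed point 0).
Σ(ℓ_i−1) = 91−10 = 81; sign = (−1)^81 = -1.
Check: (58/91) = -1 by Zolotarev.

-1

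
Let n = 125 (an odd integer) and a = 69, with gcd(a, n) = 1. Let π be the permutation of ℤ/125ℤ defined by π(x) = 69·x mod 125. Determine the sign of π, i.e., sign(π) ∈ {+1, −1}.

Trace 116: π^k(116) = [116, 4, 26, 44, 36, 109, 21] for k=0..6.
Decompose π into cycles: lengths [50, 50, 10, 10, 2, 2, 1] (7 cycles, including the fixed point 0).
7 cycles on 125: each ℓ→(−1)^(ℓ−1), product (−1)^118 = +1.
Check: (69/125) = +1 by Zolotarev.

+1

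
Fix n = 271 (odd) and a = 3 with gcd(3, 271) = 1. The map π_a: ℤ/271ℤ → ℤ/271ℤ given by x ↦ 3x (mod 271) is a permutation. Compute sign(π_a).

Start at x=1: 1 → 3 → 9 → 27 → 81 → 243 → 187 → … (one orbit).
π_3 has 10 disjoint cycles with lengths [30, 30, 30, 30, 30, 30, 30, 30, 30, 1] on {0,…,270}.
10 cycles on 271: each ℓ→(−1)^(ℓ−1), product (−1)^261 = -1.

-1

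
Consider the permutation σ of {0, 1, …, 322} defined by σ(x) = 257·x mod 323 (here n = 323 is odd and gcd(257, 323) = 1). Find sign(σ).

-1

Start at x=271: 271 → 202 → 234 → 60 → 239 → 53 → 55 → … (one orbit).
Cycle type of π: 72×4 + 18 + 8×2 + 1; total 8 cycles.
With 8 cycles on 323 points, sign = (−1)^{323−8} = -1.
Zolotarev: (257|323) = -1, matching the cycle-count sign.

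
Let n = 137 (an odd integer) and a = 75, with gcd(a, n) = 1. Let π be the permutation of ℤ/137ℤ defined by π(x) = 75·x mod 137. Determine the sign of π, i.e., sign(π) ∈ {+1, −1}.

-1

Start at x=105: 105 → 66 → 18 → 117 → 7 → 114 → 56 → … (one orbit).
2 cycles of lengths [136, 1].
With 2 cycles on 137 points, sign = (−1)^{137−2} = -1.
Via Zolotarev, sign(π_{75}) = (75|137) = -1.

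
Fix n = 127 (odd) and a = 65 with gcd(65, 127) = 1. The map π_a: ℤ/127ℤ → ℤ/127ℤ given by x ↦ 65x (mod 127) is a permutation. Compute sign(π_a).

Orbit of 125 under x↦65x: [125, 124, 59, 25, 101, 88, 5]… (length divides ord_127(65)).
2 cycles of lengths [126, 1].
With 2 cycles on 127 points, sign = (−1)^{127−2} = -1.
Check: (65/127) = -1 by Zolotarev.

-1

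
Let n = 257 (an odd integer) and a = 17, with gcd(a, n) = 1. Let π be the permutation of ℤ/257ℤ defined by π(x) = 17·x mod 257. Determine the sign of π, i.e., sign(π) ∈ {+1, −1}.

+1

Start at x=34: 34 → 64 → 60 → 249 → 121 → 1 → 17 → … (one orbit).
9 cycles of lengths [32, 32, 32, 32, 32, 32, 32, 32, 1].
n − c = 257 − 9 = 248; sign = (−1)^248 = +1.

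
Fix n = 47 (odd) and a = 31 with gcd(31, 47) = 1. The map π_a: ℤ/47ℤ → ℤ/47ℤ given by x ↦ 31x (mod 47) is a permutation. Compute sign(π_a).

-1

Orbit of 25 under x↦31x: [25, 23, 8, 13, 27, 38, 3]… (length divides ord_47(31)).
2 cycles of lengths [46, 1].
2 cycles on 47: each ℓ→(−1)^(ℓ−1), product (−1)^45 = -1.
The Jacobi symbol (31|47) = -1 (Zolotarev) agrees.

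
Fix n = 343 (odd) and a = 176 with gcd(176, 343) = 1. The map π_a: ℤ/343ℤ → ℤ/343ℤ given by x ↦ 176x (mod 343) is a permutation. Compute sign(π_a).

Start at x=106: 106 → 134 → 260 → 141 → 120 → 197 → 29 → … (one orbit).
The orbit structure of x ↦ 176x mod 343: 19 orbits of sizes [49, 49, 49, 49, 49, 49, 7, 7, 7, 7, 7, 7, 1, 1, 1, 1, 1, 1, 1].
19 cycles on 343: each ℓ→(−1)^(ℓ−1), product (−1)^324 = +1.
Check: (176/343) = +1 by Zolotarev.

+1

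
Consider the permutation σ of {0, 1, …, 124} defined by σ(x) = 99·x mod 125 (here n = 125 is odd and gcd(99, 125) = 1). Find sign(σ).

+1

Trace 49: π^k(49) = [49, 101, 124, 26, 74, 76, 24] for k=0..6.
π_99 has 23 disjoint cycles with lengths [10, 10, 10, 10, 10, 10, 10, 10, 10, 10, 2, 2, 2, 2, 2, 2, 2, 2, 2, 2, 2, 2, 1] on {0,…,124}.
125 − 23 = 102 transpositions; sign(π) = (−1)^102 = +1.
Via Zolotarev, sign(π_{99}) = (99|125) = +1.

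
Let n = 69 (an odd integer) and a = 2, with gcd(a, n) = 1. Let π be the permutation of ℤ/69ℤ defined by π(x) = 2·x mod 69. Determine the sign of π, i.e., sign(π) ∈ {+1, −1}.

Start at x=47: 47 → 25 → 50 → 31 → 62 → 55 → 41 → … (one orbit).
6 cycles of lengths [22, 22, 11, 11, 2, 1].
With 6 cycles on 69 points, sign = (−1)^{69−6} = -1.
(2|69)_J = -1 (Zolotarev's lemma cross-check).

-1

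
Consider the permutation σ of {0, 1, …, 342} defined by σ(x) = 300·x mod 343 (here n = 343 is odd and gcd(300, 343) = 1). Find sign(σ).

Start at x=69: 69 → 120 → 328 → 302 → 48 → 337 → 258 → … (one orbit).
Decompose π into cycles: lengths [98, 98, 98, 14, 14, 14, 2, 2, 2, 1] (10 cycles, including the fixed point 0).
n − c = 343 − 10 = 333; sign = (−1)^333 = -1.

-1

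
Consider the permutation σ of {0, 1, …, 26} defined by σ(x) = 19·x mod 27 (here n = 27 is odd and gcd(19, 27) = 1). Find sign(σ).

+1

Trace 19: π^k(19) = [19, 10, 1] for k=0..2.
The orbit structure of x ↦ 19x mod 27: 15 orbits of sizes [3, 3, 3, 3, 3, 3, 1, 1, 1, 1, 1, 1, 1, 1, 1].
With 15 cycles on 27 points, sign = (−1)^{27−15} = +1.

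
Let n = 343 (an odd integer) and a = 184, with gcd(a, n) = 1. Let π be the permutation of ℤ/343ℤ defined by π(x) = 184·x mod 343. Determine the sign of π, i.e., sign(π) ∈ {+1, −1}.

Start at x=99: 99 → 37 → 291 → 36 → 107 → 137 → 169 → … (one orbit).
π_184 has 7 disjoint cycles with lengths [147, 147, 21, 21, 3, 3, 1] on {0,…,342}.
n − c = 343 − 7 = 336; sign = (−1)^336 = +1.
Zolotarev: (184|343) = +1, matching the cycle-count sign.

+1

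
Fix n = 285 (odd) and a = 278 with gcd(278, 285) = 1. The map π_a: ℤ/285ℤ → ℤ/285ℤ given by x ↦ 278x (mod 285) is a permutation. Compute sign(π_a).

Trace 49: π^k(49) = [49, 227, 121, 8, 229, 107, 106] for k=0..6.
π_278 has 32 disjoint cycles with lengths [12, 12, 12, 12, 12, 12, 12, 12, 12, 12, 12, 12, 12, 12, 12, 12, 12, 12, 6, 6, 6, 6, 6, 6, 6, 6, 6, 4, 4, 4, 2, 1] on {0,…,284}.
n − c = 285 − 32 = 253; sign = (−1)^253 = -1.
Zolotarev: (278|285) = -1, matching the cycle-count sign.

-1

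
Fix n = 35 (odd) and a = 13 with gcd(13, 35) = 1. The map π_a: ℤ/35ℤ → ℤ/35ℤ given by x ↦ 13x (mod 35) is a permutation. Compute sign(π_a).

Trace 1: π^k(1) = [1, 13, 29, 27] for k=0..3.
Cycle lengths of π_13 on ℤ/35ℤ: [4, 4, 4, 4, 4, 4, 4, 2, 2, 2, 1]; 11 cycles in total.
11 cycles on 35: each ℓ→(−1)^(ℓ−1), product (−1)^24 = +1.

+1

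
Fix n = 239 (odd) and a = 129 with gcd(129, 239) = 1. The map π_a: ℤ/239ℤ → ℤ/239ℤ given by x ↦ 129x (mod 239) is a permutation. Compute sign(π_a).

Start at x=133: 133 → 188 → 113 → 237 → 220 → 178 → 18 → … (one orbit).
Cycle lengths of π_129 on ℤ/239ℤ: [238, 1]; 2 cycles in total.
239 − 2 = 237 transpositions; sign(π) = (−1)^237 = -1.

-1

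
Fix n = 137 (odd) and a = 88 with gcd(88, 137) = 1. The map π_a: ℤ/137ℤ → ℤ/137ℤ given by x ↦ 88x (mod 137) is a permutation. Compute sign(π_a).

+1

Start at x=38: 38 → 56 → 133 → 59 → 123 → 1 → 88 → … (one orbit).
Cycle lengths of π_88 on ℤ/137ℤ: [17, 17, 17, 17, 17, 17, 17, 17, 1]; 9 cycles in total.
n − c = 137 − 9 = 128; sign = (−1)^128 = +1.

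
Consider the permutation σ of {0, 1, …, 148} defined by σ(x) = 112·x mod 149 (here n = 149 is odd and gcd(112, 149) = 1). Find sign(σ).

+1

Orbit of 68 under x↦112x: [68, 17, 116, 29, 119, 67, 54]… (length divides ord_149(112)).
Decompose π into cycles: lengths [74, 74, 1] (3 cycles, including the fixed point 0).
3 cycles on 149: each ℓ→(−1)^(ℓ−1), product (−1)^146 = +1.
Zolotarev: (112|149) = +1, matching the cycle-count sign.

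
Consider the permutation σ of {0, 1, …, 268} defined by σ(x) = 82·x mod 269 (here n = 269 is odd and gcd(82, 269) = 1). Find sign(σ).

-1

Start at x=268: 268 → 187 → 1 → 82 → 268 (one orbit).
π_82 has 68 disjoint cycles with lengths [4, 4, 4, 4, 4, 4, 4, 4, 4, 4, 4, 4, 4, 4, 4, 4, 4, 4, 4, 4, 4, 4, 4, 4, 4, 4, 4, 4, 4, 4, 4, 4, 4, 4, 4, 4, 4, 4, 4, 4, 4, 4, 4, 4, 4, 4, 4, 4, 4, 4, 4, 4, 4, 4, 4, 4, 4, 4, 4, 4, 4, 4, 4, 4, 4, 4, 4, 1] on {0,…,268}.
269 − 68 = 201 transpositions; sign(π) = (−1)^201 = -1.
The Jacobi symbol (82|269) = -1 (Zolotarev) agrees.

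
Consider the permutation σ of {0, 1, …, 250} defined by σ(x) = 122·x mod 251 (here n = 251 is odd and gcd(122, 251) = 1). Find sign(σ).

Trace 69: π^k(69) = [69, 135, 155, 85, 79, 100, 152] for k=0..6.
Decompose π into cycles: lengths [125, 125, 1] (3 cycles, including the fixed point 0).
251 − 3 = 248 transpositions; sign(π) = (−1)^248 = +1.
Via Zolotarev, sign(π_{122}) = (122|251) = +1.

+1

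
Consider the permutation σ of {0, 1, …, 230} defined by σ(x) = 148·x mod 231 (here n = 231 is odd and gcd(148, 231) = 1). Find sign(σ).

Orbit of 64 under x↦148x: [64, 1, 148, 190, 169]… (length divides ord_231(148)).
The orbit structure of x ↦ 148x mod 231: 63 orbits of sizes [5, 5, 5, 5, 5, 5, 5, 5, 5, 5, 5, 5, 5, 5, 5, 5, 5, 5, 5, 5, 5, 5, 5, 5, 5, 5, 5, 5, 5, 5, 5, 5, 5, 5, 5, 5, 5, 5, 5, 5, 5, 5, 1, 1, 1, 1, 1, 1, 1, 1, 1, 1, 1, 1, 1, 1, 1, 1, 1, 1, 1, 1, 1].
63 cycles on 231: each ℓ→(−1)^(ℓ−1), product (−1)^168 = +1.
(148|231)_J = +1 (Zolotarev's lemma cross-check).

+1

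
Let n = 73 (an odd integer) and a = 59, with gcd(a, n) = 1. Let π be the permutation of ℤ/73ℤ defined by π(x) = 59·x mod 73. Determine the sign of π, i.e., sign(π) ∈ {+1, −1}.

Trace 41: π^k(41) = [41, 10, 6, 62, 8, 34, 35] for k=0..6.
The orbit structure of x ↦ 59x mod 73: 2 orbits of sizes [72, 1].
2 cycles on 73: each ℓ→(−1)^(ℓ−1), product (−1)^71 = -1.

-1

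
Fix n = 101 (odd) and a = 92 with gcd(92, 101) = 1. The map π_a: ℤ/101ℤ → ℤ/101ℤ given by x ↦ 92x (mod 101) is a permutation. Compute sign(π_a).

+1

Orbit of 24 under x↦92x: [24, 87, 25, 78, 5, 56, 1]… (length divides ord_101(92)).
Decompose π into cycles: lengths [25, 25, 25, 25, 1] (5 cycles, including the fixed point 0).
sign(π) = (−1)^{n − #cycles} = (−1)^{101−5} = (−1)^96 = +1.
Zolotarev: (92|101) = +1, matching the cycle-count sign.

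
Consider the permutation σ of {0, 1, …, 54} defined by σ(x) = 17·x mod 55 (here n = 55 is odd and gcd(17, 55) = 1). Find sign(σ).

+1

Trace 49: π^k(49) = [49, 8, 26, 2, 34, 28, 36] for k=0..6.
π_17 has 5 disjoint cycles with lengths [20, 20, 10, 4, 1] on {0,…,54}.
With 5 cycles on 55 points, sign = (−1)^{55−5} = +1.
(17|55)_J = +1 (Zolotarev's lemma cross-check).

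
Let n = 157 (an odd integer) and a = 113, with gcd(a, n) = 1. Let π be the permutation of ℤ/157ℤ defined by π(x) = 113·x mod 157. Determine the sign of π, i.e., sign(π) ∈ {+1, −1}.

+1

Start at x=67: 67 → 35 → 30 → 93 → 147 → 126 → 108 → … (one orbit).
5 cycles of lengths [39, 39, 39, 39, 1].
n − c = 157 − 5 = 152; sign = (−1)^152 = +1.
Via Zolotarev, sign(π_{113}) = (113|157) = +1.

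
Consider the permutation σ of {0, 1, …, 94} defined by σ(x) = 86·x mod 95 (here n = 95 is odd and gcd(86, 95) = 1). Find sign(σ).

Trace 61: π^k(61) = [61, 21, 1, 86, 81, 31, 6] for k=0..6.
Cycle lengths of π_86 on ℤ/95ℤ: [18, 18, 18, 18, 18, 1, 1, 1, 1, 1]; 10 cycles in total.
n − c = 95 − 10 = 85; sign = (−1)^85 = -1.

-1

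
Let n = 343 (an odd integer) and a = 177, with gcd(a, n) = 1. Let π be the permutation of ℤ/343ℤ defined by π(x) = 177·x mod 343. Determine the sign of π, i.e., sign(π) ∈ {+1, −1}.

Start at x=50: 50 → 275 → 312 → 1 → 177 → 116 → 295 → … (one orbit).
Cycle type of π: 21×14 + 3×16 + 1; total 31 cycles.
With 31 cycles on 343 points, sign = (−1)^{343−31} = +1.

+1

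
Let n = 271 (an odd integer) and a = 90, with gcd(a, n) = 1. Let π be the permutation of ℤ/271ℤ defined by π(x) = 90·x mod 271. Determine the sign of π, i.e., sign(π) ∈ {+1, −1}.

Trace 268: π^k(268) = [268, 1, 90, 241, 10, 87, 242] for k=0..6.
Cycle lengths of π_90 on ℤ/271ℤ: [15, 15, 15, 15, 15, 15, 15, 15, 15, 15, 15, 15, 15, 15, 15, 15, 15, 15, 1]; 19 cycles in total.
sign(π) = (−1)^{n − #cycles} = (−1)^{271−19} = (−1)^252 = +1.
Check: (90/271) = +1 by Zolotarev.

+1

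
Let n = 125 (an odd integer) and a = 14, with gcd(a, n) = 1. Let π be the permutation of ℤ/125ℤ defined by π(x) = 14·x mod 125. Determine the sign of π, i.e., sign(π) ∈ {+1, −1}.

Trace 121: π^k(121) = [121, 69, 91, 24, 86, 79, 106] for k=0..6.
7 cycles of lengths [50, 50, 10, 10, 2, 2, 1].
7 cycles on 125: each ℓ→(−1)^(ℓ−1), product (−1)^118 = +1.
Zolotarev: (14|125) = +1, matching the cycle-count sign.

+1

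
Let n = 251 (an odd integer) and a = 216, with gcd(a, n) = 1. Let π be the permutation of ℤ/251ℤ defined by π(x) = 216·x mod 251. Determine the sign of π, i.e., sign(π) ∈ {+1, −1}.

-1

Orbit of 32 under x↦216x: [32, 135, 44, 217, 186, 16, 193]… (length divides ord_251(216)).
Decompose π into cycles: lengths [250, 1] (2 cycles, including the fixed point 0).
2 cycles on 251: each ℓ→(−1)^(ℓ−1), product (−1)^249 = -1.
(216|251)_J = -1 (Zolotarev's lemma cross-check).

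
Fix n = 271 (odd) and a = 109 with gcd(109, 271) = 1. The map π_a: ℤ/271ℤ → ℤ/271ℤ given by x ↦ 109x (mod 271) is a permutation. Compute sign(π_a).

-1

Trace 17: π^k(17) = [17, 227, 82, 266, 268, 215, 129] for k=0..6.
Cycle lengths of π_109 on ℤ/271ℤ: [270, 1]; 2 cycles in total.
sign(π) = (−1)^{n − #cycles} = (−1)^{271−2} = (−1)^269 = -1.
Check: (109/271) = -1 by Zolotarev.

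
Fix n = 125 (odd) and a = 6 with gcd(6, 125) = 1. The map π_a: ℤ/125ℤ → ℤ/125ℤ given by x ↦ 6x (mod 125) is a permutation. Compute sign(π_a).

Trace 26: π^k(26) = [26, 31, 61, 116, 71, 51, 56] for k=0..6.
Cycle type of π: 25×4 + 5×4 + 1×5; total 13 cycles.
n − c = 125 − 13 = 112; sign = (−1)^112 = +1.

+1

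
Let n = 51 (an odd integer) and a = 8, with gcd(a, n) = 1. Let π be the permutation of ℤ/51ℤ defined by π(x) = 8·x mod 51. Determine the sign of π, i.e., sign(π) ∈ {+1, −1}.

-1

Start at x=16: 16 → 26 → 4 → 32 → 1 → 8 → 13 → … (one orbit).
Cycle lengths of π_8 on ℤ/51ℤ: [8, 8, 8, 8, 8, 8, 2, 1]; 8 cycles in total.
sign(π) = (−1)^{n − #cycles} = (−1)^{51−8} = (−1)^43 = -1.
Check: (8/51) = -1 by Zolotarev.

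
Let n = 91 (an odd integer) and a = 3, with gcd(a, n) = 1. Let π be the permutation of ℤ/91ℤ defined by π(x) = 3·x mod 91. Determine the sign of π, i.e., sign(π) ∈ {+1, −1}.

Trace 81: π^k(81) = [81, 61, 1, 3, 9, 27] for k=0..5.
π_3 has 18 disjoint cycles with lengths [6, 6, 6, 6, 6, 6, 6, 6, 6, 6, 6, 6, 6, 3, 3, 3, 3, 1] on {0,…,90}.
With 18 cycles on 91 points, sign = (−1)^{91−18} = -1.

-1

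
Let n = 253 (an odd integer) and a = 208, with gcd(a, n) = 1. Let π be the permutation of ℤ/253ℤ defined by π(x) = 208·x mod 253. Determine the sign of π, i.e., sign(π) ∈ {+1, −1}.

-1

Orbit of 208 under x↦208x: [208, 1]… (length divides ord_253(208)).
Cycle lengths of π_208 on ℤ/253ℤ: [2, 2, 2, 2, 2, 2, 2, 2, 2, 2, 2, 2, 2, 2, 2, 2, 2, 2, 2, 2, 2, 2, 2, 2, 2, 2, 2, 2, 2, 2, 2, 2, 2, 2, 2, 2, 2, 2, 2, 2, 2, 2, 2, 2, 2, 2, 2, 2, 2, 2, 2, 2, 2, 2, 2, 2, 2, 2, 2, 2, 2, 2, 2, 2, 2, 2, 2, 2, 2, 2, 2, 2, 2, 2, 2, 2, 2, 2, 2, 2, 2, 2, 2, 2, 2, 2, 2, 2, 2, 2, 2, 2, 2, 2, 2, 2, 2, 2, 2, 2, 2, 2, 2, 2, 2, 2, 2, 2, 2, 2, 2, 2, 2, 2, 2, 1, 1, 1, 1, 1, 1, 1, 1, 1, 1, 1, 1, 1, 1, 1, 1, 1, 1, 1, 1, 1, 1, 1]; 138 cycles in total.
n − c = 253 − 138 = 115; sign = (−1)^115 = -1.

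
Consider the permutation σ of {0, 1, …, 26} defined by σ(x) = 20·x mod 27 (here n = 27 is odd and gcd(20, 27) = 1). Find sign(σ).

-1

Orbit of 2 under x↦20x: [2, 13, 17, 16, 23, 1, 20]… (length divides ord_27(20)).
π_20 has 4 disjoint cycles with lengths [18, 6, 2, 1] on {0,…,26}.
sign(π) = (−1)^{n − #cycles} = (−1)^{27−4} = (−1)^23 = -1.
Zolotarev: (20|27) = -1, matching the cycle-count sign.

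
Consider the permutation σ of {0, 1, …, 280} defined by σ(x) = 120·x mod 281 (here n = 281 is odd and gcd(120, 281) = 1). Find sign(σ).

-1

Trace 133: π^k(133) = [133, 224, 185, 1, 120, 69, 131] for k=0..6.
Cycle lengths of π_120 on ℤ/281ℤ: [280, 1]; 2 cycles in total.
281 − 2 = 279 transpositions; sign(π) = (−1)^279 = -1.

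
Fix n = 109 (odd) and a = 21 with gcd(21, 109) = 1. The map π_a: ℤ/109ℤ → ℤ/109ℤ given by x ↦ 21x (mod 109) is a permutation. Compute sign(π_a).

Orbit of 26 under x↦21x: [26, 1, 21, 5, 105, 25, 89]… (length divides ord_109(21)).
5 cycles of lengths [27, 27, 27, 27, 1].
n − c = 109 − 5 = 104; sign = (−1)^104 = +1.

+1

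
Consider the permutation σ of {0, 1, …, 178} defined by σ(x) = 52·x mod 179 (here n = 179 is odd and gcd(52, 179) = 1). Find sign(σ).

Start at x=153: 153 → 80 → 43 → 88 → 101 → 61 → 129 → … (one orbit).
3 cycles of lengths [89, 89, 1].
179 − 3 = 176 transpositions; sign(π) = (−1)^176 = +1.
The Jacobi symbol (52|179) = +1 (Zolotarev) agrees.

+1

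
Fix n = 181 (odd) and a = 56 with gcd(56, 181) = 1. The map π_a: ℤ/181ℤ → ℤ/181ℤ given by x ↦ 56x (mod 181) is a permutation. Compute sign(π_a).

+1

Trace 59: π^k(59) = [59, 46, 42, 180, 125, 122, 135] for k=0..6.
19 cycles of lengths [10, 10, 10, 10, 10, 10, 10, 10, 10, 10, 10, 10, 10, 10, 10, 10, 10, 10, 1].
19 cycles on 181: each ℓ→(−1)^(ℓ−1), product (−1)^162 = +1.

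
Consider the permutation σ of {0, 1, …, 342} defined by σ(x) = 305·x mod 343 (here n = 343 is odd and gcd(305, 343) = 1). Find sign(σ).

Trace 120: π^k(120) = [120, 242, 65, 274, 221, 177, 134] for k=0..6.
7 cycles of lengths [147, 147, 21, 21, 3, 3, 1].
n − c = 343 − 7 = 336; sign = (−1)^336 = +1.
The Jacobi symbol (305|343) = +1 (Zolotarev) agrees.

+1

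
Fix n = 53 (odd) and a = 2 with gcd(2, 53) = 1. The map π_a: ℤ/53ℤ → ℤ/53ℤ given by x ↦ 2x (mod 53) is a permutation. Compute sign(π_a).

-1

Trace 29: π^k(29) = [29, 5, 10, 20, 40, 27, 1] for k=0..6.
2 cycles of lengths [52, 1].
Σ(ℓ_i−1) = 53−2 = 51; sign = (−1)^51 = -1.
Via Zolotarev, sign(π_{2}) = (2|53) = -1.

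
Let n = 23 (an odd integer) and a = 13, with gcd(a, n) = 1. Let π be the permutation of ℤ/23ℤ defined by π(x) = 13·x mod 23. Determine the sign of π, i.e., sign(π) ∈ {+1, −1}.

Orbit of 4 under x↦13x: [4, 6, 9, 2, 3, 16, 1]… (length divides ord_23(13)).
Cycle type of π: 11×2 + 1; total 3 cycles.
sign(π) = (−1)^{n − #cycles} = (−1)^{23−3} = (−1)^20 = +1.

+1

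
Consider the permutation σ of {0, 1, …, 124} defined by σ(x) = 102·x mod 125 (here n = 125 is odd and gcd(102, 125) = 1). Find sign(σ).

-1

Start at x=117: 117 → 59 → 18 → 86 → 22 → 119 → 13 → … (one orbit).
The orbit structure of x ↦ 102x mod 125: 4 orbits of sizes [100, 20, 4, 1].
sign(π) = (−1)^{n − #cycles} = (−1)^{125−4} = (−1)^121 = -1.
Check: (102/125) = -1 by Zolotarev.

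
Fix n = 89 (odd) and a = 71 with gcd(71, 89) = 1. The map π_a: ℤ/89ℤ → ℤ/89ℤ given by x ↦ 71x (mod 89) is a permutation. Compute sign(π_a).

Orbit of 67 under x↦71x: [67, 40, 81, 55, 78, 20, 85]… (length divides ord_89(71)).
π_71 has 3 disjoint cycles with lengths [44, 44, 1] on {0,…,88}.
89 − 3 = 86 transpositions; sign(π) = (−1)^86 = +1.
The Jacobi symbol (71|89) = +1 (Zolotarev) agrees.

+1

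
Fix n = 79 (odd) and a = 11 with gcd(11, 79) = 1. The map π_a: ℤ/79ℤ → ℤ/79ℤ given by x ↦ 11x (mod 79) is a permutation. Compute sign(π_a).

+1

Trace 25: π^k(25) = [25, 38, 23, 16, 18, 40, 45] for k=0..6.
Decompose π into cycles: lengths [39, 39, 1] (3 cycles, including the fixed point 0).
sign(π) = (−1)^{n − #cycles} = (−1)^{79−3} = (−1)^76 = +1.
The Jacobi symbol (11|79) = +1 (Zolotarev) agrees.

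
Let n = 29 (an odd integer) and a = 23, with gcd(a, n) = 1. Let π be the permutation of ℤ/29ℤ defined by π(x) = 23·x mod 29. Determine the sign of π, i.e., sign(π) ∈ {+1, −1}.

Trace 23: π^k(23) = [23, 7, 16, 20, 25, 24, 1] for k=0..6.
Cycle type of π: 7×4 + 1; total 5 cycles.
29 − 5 = 24 transpositions; sign(π) = (−1)^24 = +1.
The Jacobi symbol (23|29) = +1 (Zolotarev) agrees.

+1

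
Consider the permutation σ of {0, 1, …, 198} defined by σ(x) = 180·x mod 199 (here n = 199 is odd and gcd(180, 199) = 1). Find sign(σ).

Start at x=58: 58 → 92 → 43 → 178 → 1 → 180 → 162 → … (one orbit).
23 cycles of lengths [9, 9, 9, 9, 9, 9, 9, 9, 9, 9, 9, 9, 9, 9, 9, 9, 9, 9, 9, 9, 9, 9, 1].
199 − 23 = 176 transpositions; sign(π) = (−1)^176 = +1.
Via Zolotarev, sign(π_{180}) = (180|199) = +1.

+1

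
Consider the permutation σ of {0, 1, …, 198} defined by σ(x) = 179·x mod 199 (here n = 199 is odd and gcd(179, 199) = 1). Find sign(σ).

-1

Orbit of 165 under x↦179x: [165, 83, 131, 166, 63, 133, 126]… (length divides ord_199(179)).
Cycle lengths of π_179 on ℤ/199ℤ: [198, 1]; 2 cycles in total.
Σ(ℓ_i−1) = 199−2 = 197; sign = (−1)^197 = -1.
(179|199)_J = -1 (Zolotarev's lemma cross-check).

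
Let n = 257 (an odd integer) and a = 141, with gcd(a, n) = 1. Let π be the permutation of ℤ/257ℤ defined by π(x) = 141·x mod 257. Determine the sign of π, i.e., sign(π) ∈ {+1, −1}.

+1

Trace 100: π^k(100) = [100, 222, 205, 121, 99, 81, 113] for k=0..6.
Cycle type of π: 128×2 + 1; total 3 cycles.
sign(π) = (−1)^{n − #cycles} = (−1)^{257−3} = (−1)^254 = +1.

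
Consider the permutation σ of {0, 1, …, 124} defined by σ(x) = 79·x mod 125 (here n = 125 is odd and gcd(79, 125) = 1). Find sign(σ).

Orbit of 19 under x↦79x: [19, 1, 79, 116, 39, 81, 24]… (length divides ord_125(79)).
Decompose π into cycles: lengths [50, 50, 10, 10, 2, 2, 1] (7 cycles, including the fixed point 0).
With 7 cycles on 125 points, sign = (−1)^{125−7} = +1.
Check: (79/125) = +1 by Zolotarev.

+1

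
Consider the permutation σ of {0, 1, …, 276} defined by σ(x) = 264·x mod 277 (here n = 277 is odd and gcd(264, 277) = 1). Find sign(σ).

+1

Start at x=69: 69 → 211 → 27 → 203 → 131 → 236 → 256 → … (one orbit).
π_264 has 13 disjoint cycles with lengths [23, 23, 23, 23, 23, 23, 23, 23, 23, 23, 23, 23, 1] on {0,…,276}.
n − c = 277 − 13 = 264; sign = (−1)^264 = +1.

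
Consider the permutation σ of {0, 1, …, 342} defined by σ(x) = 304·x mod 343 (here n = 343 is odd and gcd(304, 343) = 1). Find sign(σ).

-1

Orbit of 5 under x↦304x: [5, 148, 59, 100, 216, 151, 285]… (length divides ord_343(304)).
4 cycles of lengths [294, 42, 6, 1].
With 4 cycles on 343 points, sign = (−1)^{343−4} = -1.
Check: (304/343) = -1 by Zolotarev.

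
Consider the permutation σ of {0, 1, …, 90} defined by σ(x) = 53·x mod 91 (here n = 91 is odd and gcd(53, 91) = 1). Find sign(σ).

Start at x=79: 79 → 1 → 53 → 79 (one orbit).
Cycle type of π: 3×26 + 1×13; total 39 cycles.
With 39 cycles on 91 points, sign = (−1)^{91−39} = +1.
Zolotarev: (53|91) = +1, matching the cycle-count sign.

+1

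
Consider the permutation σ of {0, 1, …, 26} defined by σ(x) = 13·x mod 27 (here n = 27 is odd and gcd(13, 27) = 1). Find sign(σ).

Trace 13: π^k(13) = [13, 7, 10, 22, 16, 19, 4] for k=0..6.
Cycle lengths of π_13 on ℤ/27ℤ: [9, 9, 3, 3, 1, 1, 1]; 7 cycles in total.
With 7 cycles on 27 points, sign = (−1)^{27−7} = +1.

+1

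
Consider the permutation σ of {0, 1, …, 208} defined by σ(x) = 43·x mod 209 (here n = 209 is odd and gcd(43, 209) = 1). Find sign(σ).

-1

Start at x=153: 153 → 100 → 120 → 144 → 131 → 199 → 197 → … (one orbit).
Decompose π into cycles: lengths [18, 18, 18, 18, 18, 18, 18, 18, 18, 18, 9, 9, 2, 2, 2, 2, 2, 1] (18 cycles, including the fixed point 0).
Σ(ℓ_i−1) = 209−18 = 191; sign = (−1)^191 = -1.
Via Zolotarev, sign(π_{43}) = (43|209) = -1.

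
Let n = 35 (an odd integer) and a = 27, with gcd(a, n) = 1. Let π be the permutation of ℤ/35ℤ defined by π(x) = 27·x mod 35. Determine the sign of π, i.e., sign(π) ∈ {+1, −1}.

Start at x=29: 29 → 13 → 1 → 27 → 29 (one orbit).
Cycle lengths of π_27 on ℤ/35ℤ: [4, 4, 4, 4, 4, 4, 4, 2, 2, 2, 1]; 11 cycles in total.
sign(π) = (−1)^{n − #cycles} = (−1)^{35−11} = (−1)^24 = +1.
(27|35)_J = +1 (Zolotarev's lemma cross-check).

+1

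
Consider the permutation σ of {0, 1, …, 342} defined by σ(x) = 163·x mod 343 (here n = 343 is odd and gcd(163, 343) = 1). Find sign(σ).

+1

Start at x=85: 85 → 135 → 53 → 64 → 142 → 165 → 141 → … (one orbit).
Cycle lengths of π_163 on ℤ/343ℤ: [147, 147, 21, 21, 3, 3, 1]; 7 cycles in total.
With 7 cycles on 343 points, sign = (−1)^{343−7} = +1.
Check: (163/343) = +1 by Zolotarev.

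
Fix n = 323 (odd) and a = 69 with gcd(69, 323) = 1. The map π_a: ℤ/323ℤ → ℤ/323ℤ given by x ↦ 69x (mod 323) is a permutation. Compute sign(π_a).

-1

Orbit of 273 under x↦69x: [273, 103, 1, 69, 239, 18]… (length divides ord_323(69)).
Decompose π into cycles: lengths [6, 6, 6, 6, 6, 6, 6, 6, 6, 6, 6, 6, 6, 6, 6, 6, 6, 6, 6, 6, 6, 6, 6, 6, 6, 6, 6, 6, 6, 6, 6, 6, 6, 6, 6, 6, 6, 6, 6, 6, 6, 6, 6, 6, 6, 6, 6, 6, 6, 6, 6, 1, 1, 1, 1, 1, 1, 1, 1, 1, 1, 1, 1, 1, 1, 1, 1, 1] (68 cycles, including the fixed point 0).
With 68 cycles on 323 points, sign = (−1)^{323−68} = -1.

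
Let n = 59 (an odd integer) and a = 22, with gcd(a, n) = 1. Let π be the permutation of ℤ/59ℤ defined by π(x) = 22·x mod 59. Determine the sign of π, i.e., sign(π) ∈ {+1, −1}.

Trace 28: π^k(28) = [28, 26, 41, 17, 20, 27, 4] for k=0..6.
Cycle lengths of π_22 on ℤ/59ℤ: [29, 29, 1]; 3 cycles in total.
With 3 cycles on 59 points, sign = (−1)^{59−3} = +1.
Check: (22/59) = +1 by Zolotarev.

+1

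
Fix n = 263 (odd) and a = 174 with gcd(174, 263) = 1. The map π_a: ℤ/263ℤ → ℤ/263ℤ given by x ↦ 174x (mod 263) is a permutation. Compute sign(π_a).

Start at x=170: 170 → 124 → 10 → 162 → 47 → 25 → 142 → … (one orbit).
π_174 has 2 disjoint cycles with lengths [262, 1] on {0,…,262}.
With 2 cycles on 263 points, sign = (−1)^{263−2} = -1.

-1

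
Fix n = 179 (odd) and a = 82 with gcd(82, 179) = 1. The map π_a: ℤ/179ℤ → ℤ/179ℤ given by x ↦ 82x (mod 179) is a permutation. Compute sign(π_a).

+1

Start at x=47: 47 → 95 → 93 → 108 → 85 → 168 → 172 → … (one orbit).
π_82 has 3 disjoint cycles with lengths [89, 89, 1] on {0,…,178}.
Σ(ℓ_i−1) = 179−3 = 176; sign = (−1)^176 = +1.
Via Zolotarev, sign(π_{82}) = (82|179) = +1.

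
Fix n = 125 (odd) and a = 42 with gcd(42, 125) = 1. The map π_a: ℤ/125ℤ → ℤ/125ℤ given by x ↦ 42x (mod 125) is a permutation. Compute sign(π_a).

-1

Start at x=38: 38 → 96 → 32 → 94 → 73 → 66 → 22 → … (one orbit).
The orbit structure of x ↦ 42x mod 125: 4 orbits of sizes [100, 20, 4, 1].
sign(π) = (−1)^{n − #cycles} = (−1)^{125−4} = (−1)^121 = -1.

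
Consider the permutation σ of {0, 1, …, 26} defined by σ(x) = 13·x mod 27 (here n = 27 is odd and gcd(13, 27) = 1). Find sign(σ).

Orbit of 7 under x↦13x: [7, 10, 22, 16, 19, 4, 25]… (length divides ord_27(13)).
7 cycles of lengths [9, 9, 3, 3, 1, 1, 1].
With 7 cycles on 27 points, sign = (−1)^{27−7} = +1.
(13|27)_J = +1 (Zolotarev's lemma cross-check).

+1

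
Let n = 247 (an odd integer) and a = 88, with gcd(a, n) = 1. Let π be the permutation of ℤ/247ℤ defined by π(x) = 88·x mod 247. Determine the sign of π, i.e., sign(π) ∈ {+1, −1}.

Start at x=88: 88 → 87 → 246 → 159 → 160 → 1 → 88 (one orbit).
π_88 has 42 disjoint cycles with lengths [6, 6, 6, 6, 6, 6, 6, 6, 6, 6, 6, 6, 6, 6, 6, 6, 6, 6, 6, 6, 6, 6, 6, 6, 6, 6, 6, 6, 6, 6, 6, 6, 6, 6, 6, 6, 6, 6, 6, 6, 6, 1] on {0,…,246}.
42 cycles on 247: each ℓ→(−1)^(ℓ−1), product (−1)^205 = -1.
The Jacobi symbol (88|247) = -1 (Zolotarev) agrees.

-1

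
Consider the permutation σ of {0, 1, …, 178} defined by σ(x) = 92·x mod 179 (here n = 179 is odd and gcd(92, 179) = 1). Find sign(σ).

Orbit of 150 under x↦92x: [150, 17, 132, 151, 109, 4, 10]… (length divides ord_179(92)).
2 cycles of lengths [178, 1].
Σ(ℓ_i−1) = 179−2 = 177; sign = (−1)^177 = -1.
Zolotarev: (92|179) = -1, matching the cycle-count sign.

-1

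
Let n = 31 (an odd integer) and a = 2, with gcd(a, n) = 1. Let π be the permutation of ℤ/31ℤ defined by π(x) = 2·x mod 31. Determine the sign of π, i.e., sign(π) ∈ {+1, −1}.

+1

Trace 1: π^k(1) = [1, 2, 4, 8, 16] for k=0..4.
Cycle lengths of π_2 on ℤ/31ℤ: [5, 5, 5, 5, 5, 5, 1]; 7 cycles in total.
31 − 7 = 24 transpositions; sign(π) = (−1)^24 = +1.
Via Zolotarev, sign(π_{2}) = (2|31) = +1.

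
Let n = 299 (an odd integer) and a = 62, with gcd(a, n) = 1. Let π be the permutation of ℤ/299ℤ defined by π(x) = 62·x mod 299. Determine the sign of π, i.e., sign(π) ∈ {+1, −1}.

Trace 35: π^k(35) = [35, 77, 289, 277, 131, 49, 48] for k=0..6.
Decompose π into cycles: lengths [66, 66, 66, 66, 11, 11, 6, 6, 1] (9 cycles, including the fixed point 0).
With 9 cycles on 299 points, sign = (−1)^{299−9} = +1.

+1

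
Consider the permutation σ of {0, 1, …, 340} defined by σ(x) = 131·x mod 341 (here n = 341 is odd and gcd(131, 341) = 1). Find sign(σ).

Trace 98: π^k(98) = [98, 221, 307, 320, 318, 56, 175] for k=0..6.
Cycle type of π: 30×10 + 15×2 + 2×5 + 1; total 18 cycles.
Σ(ℓ_i−1) = 341−18 = 323; sign = (−1)^323 = -1.
The Jacobi symbol (131|341) = -1 (Zolotarev) agrees.

-1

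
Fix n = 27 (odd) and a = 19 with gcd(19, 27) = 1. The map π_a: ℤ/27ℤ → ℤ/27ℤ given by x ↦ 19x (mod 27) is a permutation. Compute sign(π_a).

Start at x=19: 19 → 10 → 1 → 19 (one orbit).
15 cycles of lengths [3, 3, 3, 3, 3, 3, 1, 1, 1, 1, 1, 1, 1, 1, 1].
sign(π) = (−1)^{n − #cycles} = (−1)^{27−15} = (−1)^12 = +1.
The Jacobi symbol (19|27) = +1 (Zolotarev) agrees.

+1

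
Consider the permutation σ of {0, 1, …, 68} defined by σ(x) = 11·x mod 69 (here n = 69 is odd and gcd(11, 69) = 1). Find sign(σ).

Start at x=55: 55 → 53 → 31 → 65 → 25 → 68 → 58 → … (one orbit).
Cycle type of π: 22×3 + 2 + 1; total 5 cycles.
69 − 5 = 64 transpositions; sign(π) = (−1)^64 = +1.

+1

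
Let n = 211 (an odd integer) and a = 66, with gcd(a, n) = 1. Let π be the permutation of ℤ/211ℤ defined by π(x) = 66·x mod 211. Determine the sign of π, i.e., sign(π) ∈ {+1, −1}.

+1

Orbit of 73 under x↦66x: [73, 176, 11, 93, 19, 199, 52]… (length divides ord_211(66)).
3 cycles of lengths [105, 105, 1].
3 cycles on 211: each ℓ→(−1)^(ℓ−1), product (−1)^208 = +1.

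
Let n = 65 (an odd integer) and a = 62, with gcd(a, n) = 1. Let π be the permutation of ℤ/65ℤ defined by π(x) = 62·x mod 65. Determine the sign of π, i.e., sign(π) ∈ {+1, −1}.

Trace 9: π^k(9) = [9, 38, 16, 17, 14, 23, 61] for k=0..6.
The orbit structure of x ↦ 62x mod 65: 8 orbits of sizes [12, 12, 12, 12, 6, 6, 4, 1].
With 8 cycles on 65 points, sign = (−1)^{65−8} = -1.
Check: (62/65) = -1 by Zolotarev.

-1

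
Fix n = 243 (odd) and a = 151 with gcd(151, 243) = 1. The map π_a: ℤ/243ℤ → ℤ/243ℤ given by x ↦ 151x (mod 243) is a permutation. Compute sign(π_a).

Orbit of 25 under x↦151x: [25, 130, 190, 16, 229, 73, 88]… (length divides ord_243(151)).
11 cycles of lengths [81, 81, 27, 27, 9, 9, 3, 3, 1, 1, 1].
11 cycles on 243: each ℓ→(−1)^(ℓ−1), product (−1)^232 = +1.
Zolotarev: (151|243) = +1, matching the cycle-count sign.

+1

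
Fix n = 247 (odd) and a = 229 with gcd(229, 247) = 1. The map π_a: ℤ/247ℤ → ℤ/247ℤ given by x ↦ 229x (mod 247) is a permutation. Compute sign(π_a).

-1

Start at x=229: 229 → 77 → 96 → 1 → 229 (one orbit).
The orbit structure of x ↦ 229x mod 247: 76 orbits of sizes [4, 4, 4, 4, 4, 4, 4, 4, 4, 4, 4, 4, 4, 4, 4, 4, 4, 4, 4, 4, 4, 4, 4, 4, 4, 4, 4, 4, 4, 4, 4, 4, 4, 4, 4, 4, 4, 4, 4, 4, 4, 4, 4, 4, 4, 4, 4, 4, 4, 4, 4, 4, 4, 4, 4, 4, 4, 1, 1, 1, 1, 1, 1, 1, 1, 1, 1, 1, 1, 1, 1, 1, 1, 1, 1, 1].
247 − 76 = 171 transpositions; sign(π) = (−1)^171 = -1.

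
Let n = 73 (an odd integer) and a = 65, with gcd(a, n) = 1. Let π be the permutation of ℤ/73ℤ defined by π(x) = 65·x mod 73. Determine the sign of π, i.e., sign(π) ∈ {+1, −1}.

+1

Start at x=64: 64 → 72 → 8 → 9 → 1 → 65 → 64 (one orbit).
Cycle type of π: 6×12 + 1; total 13 cycles.
n − c = 73 − 13 = 60; sign = (−1)^60 = +1.
Zolotarev: (65|73) = +1, matching the cycle-count sign.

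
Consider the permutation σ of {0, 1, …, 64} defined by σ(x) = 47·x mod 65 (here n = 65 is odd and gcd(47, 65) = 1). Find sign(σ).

Trace 64: π^k(64) = [64, 18, 1, 47] for k=0..3.
π_47 has 17 disjoint cycles with lengths [4, 4, 4, 4, 4, 4, 4, 4, 4, 4, 4, 4, 4, 4, 4, 4, 1] on {0,…,64}.
With 17 cycles on 65 points, sign = (−1)^{65−17} = +1.
(47|65)_J = +1 (Zolotarev's lemma cross-check).

+1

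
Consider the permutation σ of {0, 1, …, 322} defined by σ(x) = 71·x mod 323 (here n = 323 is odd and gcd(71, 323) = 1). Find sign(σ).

Orbit of 308 under x↦71x: [308, 227, 290, 241, 315, 78, 47]… (length divides ord_323(71)).
Cycle type of π: 144×2 + 18 + 16 + 1; total 5 cycles.
sign(π) = (−1)^{n − #cycles} = (−1)^{323−5} = (−1)^318 = +1.
(71|323)_J = +1 (Zolotarev's lemma cross-check).

+1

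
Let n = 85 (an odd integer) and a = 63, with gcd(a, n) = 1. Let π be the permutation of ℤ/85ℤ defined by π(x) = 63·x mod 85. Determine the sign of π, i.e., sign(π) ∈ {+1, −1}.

+1

Trace 48: π^k(48) = [48, 49, 27, 1, 63, 59, 62] for k=0..6.
π_63 has 7 disjoint cycles with lengths [16, 16, 16, 16, 16, 4, 1] on {0,…,84}.
sign(π) = (−1)^{n − #cycles} = (−1)^{85−7} = (−1)^78 = +1.
The Jacobi symbol (63|85) = +1 (Zolotarev) agrees.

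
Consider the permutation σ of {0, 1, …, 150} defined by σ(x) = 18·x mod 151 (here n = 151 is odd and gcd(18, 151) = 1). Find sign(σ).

Orbit of 88 under x↦18x: [88, 74, 124, 118, 10, 29, 69]… (length divides ord_151(18)).
π_18 has 3 disjoint cycles with lengths [75, 75, 1] on {0,…,150}.
Σ(ℓ_i−1) = 151−3 = 148; sign = (−1)^148 = +1.
(18|151)_J = +1 (Zolotarev's lemma cross-check).

+1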